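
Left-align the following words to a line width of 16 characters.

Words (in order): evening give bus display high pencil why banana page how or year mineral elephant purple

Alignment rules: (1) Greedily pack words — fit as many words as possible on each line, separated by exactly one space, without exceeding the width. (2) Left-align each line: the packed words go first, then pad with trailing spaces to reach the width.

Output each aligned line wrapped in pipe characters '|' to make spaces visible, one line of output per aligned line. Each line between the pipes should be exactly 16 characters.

Answer: |evening give bus|
|display high    |
|pencil why      |
|banana page how |
|or year mineral |
|elephant purple |

Derivation:
Line 1: ['evening', 'give', 'bus'] (min_width=16, slack=0)
Line 2: ['display', 'high'] (min_width=12, slack=4)
Line 3: ['pencil', 'why'] (min_width=10, slack=6)
Line 4: ['banana', 'page', 'how'] (min_width=15, slack=1)
Line 5: ['or', 'year', 'mineral'] (min_width=15, slack=1)
Line 6: ['elephant', 'purple'] (min_width=15, slack=1)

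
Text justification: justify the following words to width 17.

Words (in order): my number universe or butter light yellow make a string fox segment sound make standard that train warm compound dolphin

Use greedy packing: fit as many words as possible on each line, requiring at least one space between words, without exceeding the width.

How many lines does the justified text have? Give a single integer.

Line 1: ['my', 'number'] (min_width=9, slack=8)
Line 2: ['universe', 'or'] (min_width=11, slack=6)
Line 3: ['butter', 'light'] (min_width=12, slack=5)
Line 4: ['yellow', 'make', 'a'] (min_width=13, slack=4)
Line 5: ['string', 'fox'] (min_width=10, slack=7)
Line 6: ['segment', 'sound'] (min_width=13, slack=4)
Line 7: ['make', 'standard'] (min_width=13, slack=4)
Line 8: ['that', 'train', 'warm'] (min_width=15, slack=2)
Line 9: ['compound', 'dolphin'] (min_width=16, slack=1)
Total lines: 9

Answer: 9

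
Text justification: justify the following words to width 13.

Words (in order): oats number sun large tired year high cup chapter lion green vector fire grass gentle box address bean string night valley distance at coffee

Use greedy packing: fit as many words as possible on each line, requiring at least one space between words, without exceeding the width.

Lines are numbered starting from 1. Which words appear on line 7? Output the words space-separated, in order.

Answer: fire grass

Derivation:
Line 1: ['oats', 'number'] (min_width=11, slack=2)
Line 2: ['sun', 'large'] (min_width=9, slack=4)
Line 3: ['tired', 'year'] (min_width=10, slack=3)
Line 4: ['high', 'cup'] (min_width=8, slack=5)
Line 5: ['chapter', 'lion'] (min_width=12, slack=1)
Line 6: ['green', 'vector'] (min_width=12, slack=1)
Line 7: ['fire', 'grass'] (min_width=10, slack=3)
Line 8: ['gentle', 'box'] (min_width=10, slack=3)
Line 9: ['address', 'bean'] (min_width=12, slack=1)
Line 10: ['string', 'night'] (min_width=12, slack=1)
Line 11: ['valley'] (min_width=6, slack=7)
Line 12: ['distance', 'at'] (min_width=11, slack=2)
Line 13: ['coffee'] (min_width=6, slack=7)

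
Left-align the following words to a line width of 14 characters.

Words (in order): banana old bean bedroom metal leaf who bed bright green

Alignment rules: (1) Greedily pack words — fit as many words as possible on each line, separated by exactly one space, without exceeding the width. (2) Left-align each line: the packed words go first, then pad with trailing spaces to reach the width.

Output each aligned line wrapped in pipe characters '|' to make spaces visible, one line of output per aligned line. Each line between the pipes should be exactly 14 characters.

Line 1: ['banana', 'old'] (min_width=10, slack=4)
Line 2: ['bean', 'bedroom'] (min_width=12, slack=2)
Line 3: ['metal', 'leaf', 'who'] (min_width=14, slack=0)
Line 4: ['bed', 'bright'] (min_width=10, slack=4)
Line 5: ['green'] (min_width=5, slack=9)

Answer: |banana old    |
|bean bedroom  |
|metal leaf who|
|bed bright    |
|green         |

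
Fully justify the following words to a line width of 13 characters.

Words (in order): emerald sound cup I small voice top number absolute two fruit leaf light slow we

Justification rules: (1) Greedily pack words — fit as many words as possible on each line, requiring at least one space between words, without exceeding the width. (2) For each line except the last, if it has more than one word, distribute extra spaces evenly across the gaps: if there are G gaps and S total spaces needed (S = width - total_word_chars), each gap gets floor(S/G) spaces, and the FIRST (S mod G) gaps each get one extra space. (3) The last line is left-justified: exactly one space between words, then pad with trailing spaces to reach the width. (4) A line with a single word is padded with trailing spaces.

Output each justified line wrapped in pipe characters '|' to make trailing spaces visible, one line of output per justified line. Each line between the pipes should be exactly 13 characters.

Answer: |emerald sound|
|cup  I  small|
|voice     top|
|number       |
|absolute  two|
|fruit    leaf|
|light slow we|

Derivation:
Line 1: ['emerald', 'sound'] (min_width=13, slack=0)
Line 2: ['cup', 'I', 'small'] (min_width=11, slack=2)
Line 3: ['voice', 'top'] (min_width=9, slack=4)
Line 4: ['number'] (min_width=6, slack=7)
Line 5: ['absolute', 'two'] (min_width=12, slack=1)
Line 6: ['fruit', 'leaf'] (min_width=10, slack=3)
Line 7: ['light', 'slow', 'we'] (min_width=13, slack=0)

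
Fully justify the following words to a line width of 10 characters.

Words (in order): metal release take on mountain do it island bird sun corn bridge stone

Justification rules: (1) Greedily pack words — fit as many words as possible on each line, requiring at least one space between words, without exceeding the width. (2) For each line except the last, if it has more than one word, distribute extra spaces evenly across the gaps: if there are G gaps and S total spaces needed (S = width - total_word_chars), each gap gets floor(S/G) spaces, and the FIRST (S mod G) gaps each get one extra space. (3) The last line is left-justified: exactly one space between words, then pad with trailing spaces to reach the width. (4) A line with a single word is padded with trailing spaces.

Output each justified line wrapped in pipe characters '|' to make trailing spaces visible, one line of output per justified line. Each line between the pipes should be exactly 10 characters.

Line 1: ['metal'] (min_width=5, slack=5)
Line 2: ['release'] (min_width=7, slack=3)
Line 3: ['take', 'on'] (min_width=7, slack=3)
Line 4: ['mountain'] (min_width=8, slack=2)
Line 5: ['do', 'it'] (min_width=5, slack=5)
Line 6: ['island'] (min_width=6, slack=4)
Line 7: ['bird', 'sun'] (min_width=8, slack=2)
Line 8: ['corn'] (min_width=4, slack=6)
Line 9: ['bridge'] (min_width=6, slack=4)
Line 10: ['stone'] (min_width=5, slack=5)

Answer: |metal     |
|release   |
|take    on|
|mountain  |
|do      it|
|island    |
|bird   sun|
|corn      |
|bridge    |
|stone     |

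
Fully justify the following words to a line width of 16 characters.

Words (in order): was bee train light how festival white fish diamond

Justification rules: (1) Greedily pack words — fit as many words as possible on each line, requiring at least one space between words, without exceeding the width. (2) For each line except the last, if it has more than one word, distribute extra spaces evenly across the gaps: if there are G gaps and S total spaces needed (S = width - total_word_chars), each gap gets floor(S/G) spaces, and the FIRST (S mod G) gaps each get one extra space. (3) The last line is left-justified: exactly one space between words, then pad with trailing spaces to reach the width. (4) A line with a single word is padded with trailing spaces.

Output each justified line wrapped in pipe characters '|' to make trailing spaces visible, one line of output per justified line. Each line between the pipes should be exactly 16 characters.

Answer: |was   bee  train|
|light        how|
|festival   white|
|fish diamond    |

Derivation:
Line 1: ['was', 'bee', 'train'] (min_width=13, slack=3)
Line 2: ['light', 'how'] (min_width=9, slack=7)
Line 3: ['festival', 'white'] (min_width=14, slack=2)
Line 4: ['fish', 'diamond'] (min_width=12, slack=4)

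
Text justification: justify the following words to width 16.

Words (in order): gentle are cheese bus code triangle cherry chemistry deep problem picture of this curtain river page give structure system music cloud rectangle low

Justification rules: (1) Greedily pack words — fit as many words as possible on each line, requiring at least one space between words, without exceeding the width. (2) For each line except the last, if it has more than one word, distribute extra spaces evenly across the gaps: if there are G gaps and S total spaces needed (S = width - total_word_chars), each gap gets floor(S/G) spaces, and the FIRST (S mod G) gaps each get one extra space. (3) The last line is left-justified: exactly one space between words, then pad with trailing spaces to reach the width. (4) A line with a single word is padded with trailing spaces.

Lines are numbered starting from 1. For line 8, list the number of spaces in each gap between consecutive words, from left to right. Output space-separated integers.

Line 1: ['gentle', 'are'] (min_width=10, slack=6)
Line 2: ['cheese', 'bus', 'code'] (min_width=15, slack=1)
Line 3: ['triangle', 'cherry'] (min_width=15, slack=1)
Line 4: ['chemistry', 'deep'] (min_width=14, slack=2)
Line 5: ['problem', 'picture'] (min_width=15, slack=1)
Line 6: ['of', 'this', 'curtain'] (min_width=15, slack=1)
Line 7: ['river', 'page', 'give'] (min_width=15, slack=1)
Line 8: ['structure', 'system'] (min_width=16, slack=0)
Line 9: ['music', 'cloud'] (min_width=11, slack=5)
Line 10: ['rectangle', 'low'] (min_width=13, slack=3)

Answer: 1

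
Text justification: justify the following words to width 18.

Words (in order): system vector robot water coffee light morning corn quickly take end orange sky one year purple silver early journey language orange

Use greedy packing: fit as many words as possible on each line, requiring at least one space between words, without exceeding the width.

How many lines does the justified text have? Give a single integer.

Answer: 8

Derivation:
Line 1: ['system', 'vector'] (min_width=13, slack=5)
Line 2: ['robot', 'water', 'coffee'] (min_width=18, slack=0)
Line 3: ['light', 'morning', 'corn'] (min_width=18, slack=0)
Line 4: ['quickly', 'take', 'end'] (min_width=16, slack=2)
Line 5: ['orange', 'sky', 'one'] (min_width=14, slack=4)
Line 6: ['year', 'purple', 'silver'] (min_width=18, slack=0)
Line 7: ['early', 'journey'] (min_width=13, slack=5)
Line 8: ['language', 'orange'] (min_width=15, slack=3)
Total lines: 8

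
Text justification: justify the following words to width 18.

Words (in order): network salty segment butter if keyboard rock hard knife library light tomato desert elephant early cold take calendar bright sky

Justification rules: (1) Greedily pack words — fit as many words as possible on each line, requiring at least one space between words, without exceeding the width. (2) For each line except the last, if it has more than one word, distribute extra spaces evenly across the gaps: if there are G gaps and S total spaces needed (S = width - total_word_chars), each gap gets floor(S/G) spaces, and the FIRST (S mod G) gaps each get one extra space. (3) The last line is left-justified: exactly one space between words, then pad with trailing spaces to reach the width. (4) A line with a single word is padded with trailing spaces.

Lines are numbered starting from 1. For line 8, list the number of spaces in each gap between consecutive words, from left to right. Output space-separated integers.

Answer: 4

Derivation:
Line 1: ['network', 'salty'] (min_width=13, slack=5)
Line 2: ['segment', 'butter', 'if'] (min_width=17, slack=1)
Line 3: ['keyboard', 'rock', 'hard'] (min_width=18, slack=0)
Line 4: ['knife', 'library'] (min_width=13, slack=5)
Line 5: ['light', 'tomato'] (min_width=12, slack=6)
Line 6: ['desert', 'elephant'] (min_width=15, slack=3)
Line 7: ['early', 'cold', 'take'] (min_width=15, slack=3)
Line 8: ['calendar', 'bright'] (min_width=15, slack=3)
Line 9: ['sky'] (min_width=3, slack=15)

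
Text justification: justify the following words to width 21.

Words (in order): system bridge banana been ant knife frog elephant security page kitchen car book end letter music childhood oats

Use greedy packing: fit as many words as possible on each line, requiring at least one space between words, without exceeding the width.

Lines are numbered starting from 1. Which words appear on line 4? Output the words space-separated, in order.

Line 1: ['system', 'bridge', 'banana'] (min_width=20, slack=1)
Line 2: ['been', 'ant', 'knife', 'frog'] (min_width=19, slack=2)
Line 3: ['elephant', 'security'] (min_width=17, slack=4)
Line 4: ['page', 'kitchen', 'car', 'book'] (min_width=21, slack=0)
Line 5: ['end', 'letter', 'music'] (min_width=16, slack=5)
Line 6: ['childhood', 'oats'] (min_width=14, slack=7)

Answer: page kitchen car book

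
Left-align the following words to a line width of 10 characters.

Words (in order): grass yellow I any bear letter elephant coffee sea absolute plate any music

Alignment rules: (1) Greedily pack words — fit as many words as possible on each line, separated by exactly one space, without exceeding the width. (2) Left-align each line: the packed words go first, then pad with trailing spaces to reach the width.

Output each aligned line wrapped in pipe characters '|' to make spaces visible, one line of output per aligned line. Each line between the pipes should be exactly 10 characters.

Answer: |grass     |
|yellow I  |
|any bear  |
|letter    |
|elephant  |
|coffee sea|
|absolute  |
|plate any |
|music     |

Derivation:
Line 1: ['grass'] (min_width=5, slack=5)
Line 2: ['yellow', 'I'] (min_width=8, slack=2)
Line 3: ['any', 'bear'] (min_width=8, slack=2)
Line 4: ['letter'] (min_width=6, slack=4)
Line 5: ['elephant'] (min_width=8, slack=2)
Line 6: ['coffee', 'sea'] (min_width=10, slack=0)
Line 7: ['absolute'] (min_width=8, slack=2)
Line 8: ['plate', 'any'] (min_width=9, slack=1)
Line 9: ['music'] (min_width=5, slack=5)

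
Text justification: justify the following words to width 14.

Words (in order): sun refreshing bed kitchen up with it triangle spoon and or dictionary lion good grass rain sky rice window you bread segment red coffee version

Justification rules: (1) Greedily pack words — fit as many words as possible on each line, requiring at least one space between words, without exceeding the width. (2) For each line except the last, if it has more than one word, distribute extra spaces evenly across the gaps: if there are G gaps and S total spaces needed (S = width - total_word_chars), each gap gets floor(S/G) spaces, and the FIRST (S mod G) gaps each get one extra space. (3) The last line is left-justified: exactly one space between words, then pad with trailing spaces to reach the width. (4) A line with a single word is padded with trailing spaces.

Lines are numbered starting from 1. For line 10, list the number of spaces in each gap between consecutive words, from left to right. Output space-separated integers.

Line 1: ['sun', 'refreshing'] (min_width=14, slack=0)
Line 2: ['bed', 'kitchen', 'up'] (min_width=14, slack=0)
Line 3: ['with', 'it'] (min_width=7, slack=7)
Line 4: ['triangle', 'spoon'] (min_width=14, slack=0)
Line 5: ['and', 'or'] (min_width=6, slack=8)
Line 6: ['dictionary'] (min_width=10, slack=4)
Line 7: ['lion', 'good'] (min_width=9, slack=5)
Line 8: ['grass', 'rain', 'sky'] (min_width=14, slack=0)
Line 9: ['rice', 'window'] (min_width=11, slack=3)
Line 10: ['you', 'bread'] (min_width=9, slack=5)
Line 11: ['segment', 'red'] (min_width=11, slack=3)
Line 12: ['coffee', 'version'] (min_width=14, slack=0)

Answer: 6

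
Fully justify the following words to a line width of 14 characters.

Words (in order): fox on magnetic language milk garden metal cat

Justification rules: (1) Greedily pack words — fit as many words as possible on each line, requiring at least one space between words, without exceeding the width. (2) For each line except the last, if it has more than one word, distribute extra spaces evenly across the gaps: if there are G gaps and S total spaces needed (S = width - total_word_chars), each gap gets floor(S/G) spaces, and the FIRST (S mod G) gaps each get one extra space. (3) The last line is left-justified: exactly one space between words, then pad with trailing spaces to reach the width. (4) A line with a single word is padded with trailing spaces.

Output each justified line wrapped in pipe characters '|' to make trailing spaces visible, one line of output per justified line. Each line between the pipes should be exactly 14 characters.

Line 1: ['fox', 'on'] (min_width=6, slack=8)
Line 2: ['magnetic'] (min_width=8, slack=6)
Line 3: ['language', 'milk'] (min_width=13, slack=1)
Line 4: ['garden', 'metal'] (min_width=12, slack=2)
Line 5: ['cat'] (min_width=3, slack=11)

Answer: |fox         on|
|magnetic      |
|language  milk|
|garden   metal|
|cat           |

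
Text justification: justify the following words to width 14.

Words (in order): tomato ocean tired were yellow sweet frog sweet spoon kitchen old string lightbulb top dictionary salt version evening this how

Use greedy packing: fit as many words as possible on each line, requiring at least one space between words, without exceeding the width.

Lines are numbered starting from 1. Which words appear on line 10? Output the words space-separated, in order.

Answer: evening this

Derivation:
Line 1: ['tomato', 'ocean'] (min_width=12, slack=2)
Line 2: ['tired', 'were'] (min_width=10, slack=4)
Line 3: ['yellow', 'sweet'] (min_width=12, slack=2)
Line 4: ['frog', 'sweet'] (min_width=10, slack=4)
Line 5: ['spoon', 'kitchen'] (min_width=13, slack=1)
Line 6: ['old', 'string'] (min_width=10, slack=4)
Line 7: ['lightbulb', 'top'] (min_width=13, slack=1)
Line 8: ['dictionary'] (min_width=10, slack=4)
Line 9: ['salt', 'version'] (min_width=12, slack=2)
Line 10: ['evening', 'this'] (min_width=12, slack=2)
Line 11: ['how'] (min_width=3, slack=11)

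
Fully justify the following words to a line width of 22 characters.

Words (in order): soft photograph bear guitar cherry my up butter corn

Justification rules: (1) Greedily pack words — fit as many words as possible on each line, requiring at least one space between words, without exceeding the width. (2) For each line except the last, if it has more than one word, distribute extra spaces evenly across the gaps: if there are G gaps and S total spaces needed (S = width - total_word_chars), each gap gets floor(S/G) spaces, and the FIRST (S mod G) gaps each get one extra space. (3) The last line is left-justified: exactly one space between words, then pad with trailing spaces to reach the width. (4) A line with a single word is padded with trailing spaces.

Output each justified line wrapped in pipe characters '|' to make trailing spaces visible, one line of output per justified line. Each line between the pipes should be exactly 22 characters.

Answer: |soft  photograph  bear|
|guitar  cherry  my  up|
|butter corn           |

Derivation:
Line 1: ['soft', 'photograph', 'bear'] (min_width=20, slack=2)
Line 2: ['guitar', 'cherry', 'my', 'up'] (min_width=19, slack=3)
Line 3: ['butter', 'corn'] (min_width=11, slack=11)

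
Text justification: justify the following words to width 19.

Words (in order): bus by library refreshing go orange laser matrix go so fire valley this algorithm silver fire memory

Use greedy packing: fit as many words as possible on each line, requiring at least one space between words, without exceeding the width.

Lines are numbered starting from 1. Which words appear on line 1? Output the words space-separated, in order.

Line 1: ['bus', 'by', 'library'] (min_width=14, slack=5)
Line 2: ['refreshing', 'go'] (min_width=13, slack=6)
Line 3: ['orange', 'laser', 'matrix'] (min_width=19, slack=0)
Line 4: ['go', 'so', 'fire', 'valley'] (min_width=17, slack=2)
Line 5: ['this', 'algorithm'] (min_width=14, slack=5)
Line 6: ['silver', 'fire', 'memory'] (min_width=18, slack=1)

Answer: bus by library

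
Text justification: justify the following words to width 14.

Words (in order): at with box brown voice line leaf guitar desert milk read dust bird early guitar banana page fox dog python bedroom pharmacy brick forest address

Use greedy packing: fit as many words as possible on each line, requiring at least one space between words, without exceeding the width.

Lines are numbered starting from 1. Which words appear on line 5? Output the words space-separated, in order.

Line 1: ['at', 'with', 'box'] (min_width=11, slack=3)
Line 2: ['brown', 'voice'] (min_width=11, slack=3)
Line 3: ['line', 'leaf'] (min_width=9, slack=5)
Line 4: ['guitar', 'desert'] (min_width=13, slack=1)
Line 5: ['milk', 'read', 'dust'] (min_width=14, slack=0)
Line 6: ['bird', 'early'] (min_width=10, slack=4)
Line 7: ['guitar', 'banana'] (min_width=13, slack=1)
Line 8: ['page', 'fox', 'dog'] (min_width=12, slack=2)
Line 9: ['python', 'bedroom'] (min_width=14, slack=0)
Line 10: ['pharmacy', 'brick'] (min_width=14, slack=0)
Line 11: ['forest', 'address'] (min_width=14, slack=0)

Answer: milk read dust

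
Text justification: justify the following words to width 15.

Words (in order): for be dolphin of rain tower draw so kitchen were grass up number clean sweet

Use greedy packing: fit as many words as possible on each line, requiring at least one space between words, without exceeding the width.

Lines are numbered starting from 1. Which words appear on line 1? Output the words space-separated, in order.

Answer: for be dolphin

Derivation:
Line 1: ['for', 'be', 'dolphin'] (min_width=14, slack=1)
Line 2: ['of', 'rain', 'tower'] (min_width=13, slack=2)
Line 3: ['draw', 'so', 'kitchen'] (min_width=15, slack=0)
Line 4: ['were', 'grass', 'up'] (min_width=13, slack=2)
Line 5: ['number', 'clean'] (min_width=12, slack=3)
Line 6: ['sweet'] (min_width=5, slack=10)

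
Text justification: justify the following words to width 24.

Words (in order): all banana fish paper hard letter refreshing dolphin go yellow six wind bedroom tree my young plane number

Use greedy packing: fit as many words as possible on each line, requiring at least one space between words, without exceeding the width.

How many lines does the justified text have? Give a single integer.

Line 1: ['all', 'banana', 'fish', 'paper'] (min_width=21, slack=3)
Line 2: ['hard', 'letter', 'refreshing'] (min_width=22, slack=2)
Line 3: ['dolphin', 'go', 'yellow', 'six'] (min_width=21, slack=3)
Line 4: ['wind', 'bedroom', 'tree', 'my'] (min_width=20, slack=4)
Line 5: ['young', 'plane', 'number'] (min_width=18, slack=6)
Total lines: 5

Answer: 5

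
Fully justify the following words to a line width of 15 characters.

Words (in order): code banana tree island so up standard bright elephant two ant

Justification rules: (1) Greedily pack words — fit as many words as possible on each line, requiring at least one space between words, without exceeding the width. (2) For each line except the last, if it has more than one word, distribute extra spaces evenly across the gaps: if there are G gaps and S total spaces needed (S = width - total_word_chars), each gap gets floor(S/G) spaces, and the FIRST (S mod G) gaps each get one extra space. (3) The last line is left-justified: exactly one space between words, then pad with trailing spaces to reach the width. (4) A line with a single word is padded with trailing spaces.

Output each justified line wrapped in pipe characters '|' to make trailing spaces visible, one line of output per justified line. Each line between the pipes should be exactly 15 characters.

Answer: |code     banana|
|tree  island so|
|up     standard|
|bright elephant|
|two ant        |

Derivation:
Line 1: ['code', 'banana'] (min_width=11, slack=4)
Line 2: ['tree', 'island', 'so'] (min_width=14, slack=1)
Line 3: ['up', 'standard'] (min_width=11, slack=4)
Line 4: ['bright', 'elephant'] (min_width=15, slack=0)
Line 5: ['two', 'ant'] (min_width=7, slack=8)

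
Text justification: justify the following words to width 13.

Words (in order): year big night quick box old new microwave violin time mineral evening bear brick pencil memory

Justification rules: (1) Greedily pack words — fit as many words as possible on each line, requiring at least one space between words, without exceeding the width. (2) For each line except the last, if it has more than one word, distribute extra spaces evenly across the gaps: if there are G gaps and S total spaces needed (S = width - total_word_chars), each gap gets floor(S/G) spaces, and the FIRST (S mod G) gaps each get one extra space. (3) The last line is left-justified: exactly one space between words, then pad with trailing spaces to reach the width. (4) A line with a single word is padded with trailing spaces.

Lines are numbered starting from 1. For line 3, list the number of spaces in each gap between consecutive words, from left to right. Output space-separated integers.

Answer: 2 2

Derivation:
Line 1: ['year', 'big'] (min_width=8, slack=5)
Line 2: ['night', 'quick'] (min_width=11, slack=2)
Line 3: ['box', 'old', 'new'] (min_width=11, slack=2)
Line 4: ['microwave'] (min_width=9, slack=4)
Line 5: ['violin', 'time'] (min_width=11, slack=2)
Line 6: ['mineral'] (min_width=7, slack=6)
Line 7: ['evening', 'bear'] (min_width=12, slack=1)
Line 8: ['brick', 'pencil'] (min_width=12, slack=1)
Line 9: ['memory'] (min_width=6, slack=7)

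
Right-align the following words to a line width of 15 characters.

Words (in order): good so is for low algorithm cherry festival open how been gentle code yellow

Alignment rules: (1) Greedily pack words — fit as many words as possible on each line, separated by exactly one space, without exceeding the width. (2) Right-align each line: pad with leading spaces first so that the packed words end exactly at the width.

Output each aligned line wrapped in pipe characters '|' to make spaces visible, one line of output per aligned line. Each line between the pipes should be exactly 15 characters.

Line 1: ['good', 'so', 'is', 'for'] (min_width=14, slack=1)
Line 2: ['low', 'algorithm'] (min_width=13, slack=2)
Line 3: ['cherry', 'festival'] (min_width=15, slack=0)
Line 4: ['open', 'how', 'been'] (min_width=13, slack=2)
Line 5: ['gentle', 'code'] (min_width=11, slack=4)
Line 6: ['yellow'] (min_width=6, slack=9)

Answer: | good so is for|
|  low algorithm|
|cherry festival|
|  open how been|
|    gentle code|
|         yellow|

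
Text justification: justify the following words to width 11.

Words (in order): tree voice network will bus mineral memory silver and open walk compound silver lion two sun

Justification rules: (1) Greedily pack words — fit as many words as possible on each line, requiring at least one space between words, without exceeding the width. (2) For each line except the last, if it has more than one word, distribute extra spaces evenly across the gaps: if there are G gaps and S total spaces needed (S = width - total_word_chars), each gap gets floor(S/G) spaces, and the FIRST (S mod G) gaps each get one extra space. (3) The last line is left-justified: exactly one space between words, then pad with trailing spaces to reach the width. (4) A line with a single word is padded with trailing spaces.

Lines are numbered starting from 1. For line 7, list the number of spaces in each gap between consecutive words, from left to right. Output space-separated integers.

Answer: 3

Derivation:
Line 1: ['tree', 'voice'] (min_width=10, slack=1)
Line 2: ['network'] (min_width=7, slack=4)
Line 3: ['will', 'bus'] (min_width=8, slack=3)
Line 4: ['mineral'] (min_width=7, slack=4)
Line 5: ['memory'] (min_width=6, slack=5)
Line 6: ['silver', 'and'] (min_width=10, slack=1)
Line 7: ['open', 'walk'] (min_width=9, slack=2)
Line 8: ['compound'] (min_width=8, slack=3)
Line 9: ['silver', 'lion'] (min_width=11, slack=0)
Line 10: ['two', 'sun'] (min_width=7, slack=4)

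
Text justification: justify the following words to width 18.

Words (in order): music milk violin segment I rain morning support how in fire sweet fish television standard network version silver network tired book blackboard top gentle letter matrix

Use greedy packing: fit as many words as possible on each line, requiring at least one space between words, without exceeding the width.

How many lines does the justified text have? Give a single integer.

Line 1: ['music', 'milk', 'violin'] (min_width=17, slack=1)
Line 2: ['segment', 'I', 'rain'] (min_width=14, slack=4)
Line 3: ['morning', 'support'] (min_width=15, slack=3)
Line 4: ['how', 'in', 'fire', 'sweet'] (min_width=17, slack=1)
Line 5: ['fish', 'television'] (min_width=15, slack=3)
Line 6: ['standard', 'network'] (min_width=16, slack=2)
Line 7: ['version', 'silver'] (min_width=14, slack=4)
Line 8: ['network', 'tired', 'book'] (min_width=18, slack=0)
Line 9: ['blackboard', 'top'] (min_width=14, slack=4)
Line 10: ['gentle', 'letter'] (min_width=13, slack=5)
Line 11: ['matrix'] (min_width=6, slack=12)
Total lines: 11

Answer: 11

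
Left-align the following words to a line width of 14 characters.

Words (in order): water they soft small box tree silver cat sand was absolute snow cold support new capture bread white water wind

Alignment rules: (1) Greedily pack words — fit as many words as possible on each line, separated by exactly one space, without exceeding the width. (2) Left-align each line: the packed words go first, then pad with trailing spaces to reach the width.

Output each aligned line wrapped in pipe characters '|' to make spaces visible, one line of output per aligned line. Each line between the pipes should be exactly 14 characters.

Line 1: ['water', 'they'] (min_width=10, slack=4)
Line 2: ['soft', 'small', 'box'] (min_width=14, slack=0)
Line 3: ['tree', 'silver'] (min_width=11, slack=3)
Line 4: ['cat', 'sand', 'was'] (min_width=12, slack=2)
Line 5: ['absolute', 'snow'] (min_width=13, slack=1)
Line 6: ['cold', 'support'] (min_width=12, slack=2)
Line 7: ['new', 'capture'] (min_width=11, slack=3)
Line 8: ['bread', 'white'] (min_width=11, slack=3)
Line 9: ['water', 'wind'] (min_width=10, slack=4)

Answer: |water they    |
|soft small box|
|tree silver   |
|cat sand was  |
|absolute snow |
|cold support  |
|new capture   |
|bread white   |
|water wind    |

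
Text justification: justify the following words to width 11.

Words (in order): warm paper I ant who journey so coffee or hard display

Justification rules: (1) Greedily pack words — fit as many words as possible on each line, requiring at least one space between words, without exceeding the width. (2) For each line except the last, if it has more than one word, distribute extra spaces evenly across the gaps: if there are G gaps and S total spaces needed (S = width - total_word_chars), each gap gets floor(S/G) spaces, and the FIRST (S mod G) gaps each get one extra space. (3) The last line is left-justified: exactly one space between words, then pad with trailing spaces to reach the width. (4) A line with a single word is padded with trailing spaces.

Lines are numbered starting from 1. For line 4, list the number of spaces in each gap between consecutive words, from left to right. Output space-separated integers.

Answer: 3

Derivation:
Line 1: ['warm', 'paper'] (min_width=10, slack=1)
Line 2: ['I', 'ant', 'who'] (min_width=9, slack=2)
Line 3: ['journey', 'so'] (min_width=10, slack=1)
Line 4: ['coffee', 'or'] (min_width=9, slack=2)
Line 5: ['hard'] (min_width=4, slack=7)
Line 6: ['display'] (min_width=7, slack=4)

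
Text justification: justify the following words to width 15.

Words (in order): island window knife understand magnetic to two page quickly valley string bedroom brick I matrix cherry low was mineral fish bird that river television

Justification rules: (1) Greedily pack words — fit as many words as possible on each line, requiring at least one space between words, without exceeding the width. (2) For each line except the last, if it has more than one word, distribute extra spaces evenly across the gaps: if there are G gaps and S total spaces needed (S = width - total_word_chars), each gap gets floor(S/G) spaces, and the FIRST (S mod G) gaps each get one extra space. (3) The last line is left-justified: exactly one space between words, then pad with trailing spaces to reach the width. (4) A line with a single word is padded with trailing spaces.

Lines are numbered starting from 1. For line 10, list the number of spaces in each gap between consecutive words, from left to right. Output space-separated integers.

Line 1: ['island', 'window'] (min_width=13, slack=2)
Line 2: ['knife'] (min_width=5, slack=10)
Line 3: ['understand'] (min_width=10, slack=5)
Line 4: ['magnetic', 'to', 'two'] (min_width=15, slack=0)
Line 5: ['page', 'quickly'] (min_width=12, slack=3)
Line 6: ['valley', 'string'] (min_width=13, slack=2)
Line 7: ['bedroom', 'brick', 'I'] (min_width=15, slack=0)
Line 8: ['matrix', 'cherry'] (min_width=13, slack=2)
Line 9: ['low', 'was', 'mineral'] (min_width=15, slack=0)
Line 10: ['fish', 'bird', 'that'] (min_width=14, slack=1)
Line 11: ['river'] (min_width=5, slack=10)
Line 12: ['television'] (min_width=10, slack=5)

Answer: 2 1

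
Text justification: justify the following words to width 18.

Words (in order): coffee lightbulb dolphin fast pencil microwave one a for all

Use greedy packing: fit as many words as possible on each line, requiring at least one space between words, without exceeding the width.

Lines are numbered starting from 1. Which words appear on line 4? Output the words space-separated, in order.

Answer: one a for all

Derivation:
Line 1: ['coffee', 'lightbulb'] (min_width=16, slack=2)
Line 2: ['dolphin', 'fast'] (min_width=12, slack=6)
Line 3: ['pencil', 'microwave'] (min_width=16, slack=2)
Line 4: ['one', 'a', 'for', 'all'] (min_width=13, slack=5)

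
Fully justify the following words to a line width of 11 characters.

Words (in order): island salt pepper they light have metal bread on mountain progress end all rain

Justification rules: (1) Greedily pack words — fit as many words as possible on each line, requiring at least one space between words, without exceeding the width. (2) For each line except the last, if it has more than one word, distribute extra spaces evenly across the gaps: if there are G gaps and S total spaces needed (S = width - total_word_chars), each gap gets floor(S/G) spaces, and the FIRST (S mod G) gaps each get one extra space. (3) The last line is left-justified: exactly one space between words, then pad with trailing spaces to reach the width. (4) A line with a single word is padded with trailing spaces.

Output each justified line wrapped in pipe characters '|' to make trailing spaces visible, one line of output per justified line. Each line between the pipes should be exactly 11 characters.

Answer: |island salt|
|pepper they|
|light  have|
|metal bread|
|on mountain|
|progress   |
|end     all|
|rain       |

Derivation:
Line 1: ['island', 'salt'] (min_width=11, slack=0)
Line 2: ['pepper', 'they'] (min_width=11, slack=0)
Line 3: ['light', 'have'] (min_width=10, slack=1)
Line 4: ['metal', 'bread'] (min_width=11, slack=0)
Line 5: ['on', 'mountain'] (min_width=11, slack=0)
Line 6: ['progress'] (min_width=8, slack=3)
Line 7: ['end', 'all'] (min_width=7, slack=4)
Line 8: ['rain'] (min_width=4, slack=7)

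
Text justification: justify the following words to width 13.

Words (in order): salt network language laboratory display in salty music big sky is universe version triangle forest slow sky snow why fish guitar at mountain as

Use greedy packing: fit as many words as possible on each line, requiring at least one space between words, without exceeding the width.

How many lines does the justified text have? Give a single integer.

Line 1: ['salt', 'network'] (min_width=12, slack=1)
Line 2: ['language'] (min_width=8, slack=5)
Line 3: ['laboratory'] (min_width=10, slack=3)
Line 4: ['display', 'in'] (min_width=10, slack=3)
Line 5: ['salty', 'music'] (min_width=11, slack=2)
Line 6: ['big', 'sky', 'is'] (min_width=10, slack=3)
Line 7: ['universe'] (min_width=8, slack=5)
Line 8: ['version'] (min_width=7, slack=6)
Line 9: ['triangle'] (min_width=8, slack=5)
Line 10: ['forest', 'slow'] (min_width=11, slack=2)
Line 11: ['sky', 'snow', 'why'] (min_width=12, slack=1)
Line 12: ['fish', 'guitar'] (min_width=11, slack=2)
Line 13: ['at', 'mountain'] (min_width=11, slack=2)
Line 14: ['as'] (min_width=2, slack=11)
Total lines: 14

Answer: 14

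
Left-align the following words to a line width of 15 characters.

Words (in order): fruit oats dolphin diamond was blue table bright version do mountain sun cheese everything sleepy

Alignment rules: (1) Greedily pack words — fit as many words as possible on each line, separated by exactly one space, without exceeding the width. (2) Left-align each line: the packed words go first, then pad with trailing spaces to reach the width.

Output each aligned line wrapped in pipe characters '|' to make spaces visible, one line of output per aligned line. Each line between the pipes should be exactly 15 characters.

Answer: |fruit oats     |
|dolphin diamond|
|was blue table |
|bright version |
|do mountain sun|
|cheese         |
|everything     |
|sleepy         |

Derivation:
Line 1: ['fruit', 'oats'] (min_width=10, slack=5)
Line 2: ['dolphin', 'diamond'] (min_width=15, slack=0)
Line 3: ['was', 'blue', 'table'] (min_width=14, slack=1)
Line 4: ['bright', 'version'] (min_width=14, slack=1)
Line 5: ['do', 'mountain', 'sun'] (min_width=15, slack=0)
Line 6: ['cheese'] (min_width=6, slack=9)
Line 7: ['everything'] (min_width=10, slack=5)
Line 8: ['sleepy'] (min_width=6, slack=9)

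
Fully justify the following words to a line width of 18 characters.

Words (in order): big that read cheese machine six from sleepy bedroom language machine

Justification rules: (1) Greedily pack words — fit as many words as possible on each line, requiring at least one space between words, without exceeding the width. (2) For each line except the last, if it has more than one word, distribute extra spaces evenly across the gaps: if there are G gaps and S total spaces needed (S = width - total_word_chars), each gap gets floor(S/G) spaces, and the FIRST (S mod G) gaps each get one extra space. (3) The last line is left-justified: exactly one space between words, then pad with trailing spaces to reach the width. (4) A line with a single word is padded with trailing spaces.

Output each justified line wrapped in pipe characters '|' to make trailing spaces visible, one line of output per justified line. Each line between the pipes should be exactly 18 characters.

Answer: |big    that   read|
|cheese machine six|
|from        sleepy|
|bedroom   language|
|machine           |

Derivation:
Line 1: ['big', 'that', 'read'] (min_width=13, slack=5)
Line 2: ['cheese', 'machine', 'six'] (min_width=18, slack=0)
Line 3: ['from', 'sleepy'] (min_width=11, slack=7)
Line 4: ['bedroom', 'language'] (min_width=16, slack=2)
Line 5: ['machine'] (min_width=7, slack=11)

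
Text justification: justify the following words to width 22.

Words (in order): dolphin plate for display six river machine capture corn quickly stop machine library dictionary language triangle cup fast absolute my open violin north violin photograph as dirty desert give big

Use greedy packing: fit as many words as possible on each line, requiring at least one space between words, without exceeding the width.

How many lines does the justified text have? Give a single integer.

Line 1: ['dolphin', 'plate', 'for'] (min_width=17, slack=5)
Line 2: ['display', 'six', 'river'] (min_width=17, slack=5)
Line 3: ['machine', 'capture', 'corn'] (min_width=20, slack=2)
Line 4: ['quickly', 'stop', 'machine'] (min_width=20, slack=2)
Line 5: ['library', 'dictionary'] (min_width=18, slack=4)
Line 6: ['language', 'triangle', 'cup'] (min_width=21, slack=1)
Line 7: ['fast', 'absolute', 'my', 'open'] (min_width=21, slack=1)
Line 8: ['violin', 'north', 'violin'] (min_width=19, slack=3)
Line 9: ['photograph', 'as', 'dirty'] (min_width=19, slack=3)
Line 10: ['desert', 'give', 'big'] (min_width=15, slack=7)
Total lines: 10

Answer: 10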